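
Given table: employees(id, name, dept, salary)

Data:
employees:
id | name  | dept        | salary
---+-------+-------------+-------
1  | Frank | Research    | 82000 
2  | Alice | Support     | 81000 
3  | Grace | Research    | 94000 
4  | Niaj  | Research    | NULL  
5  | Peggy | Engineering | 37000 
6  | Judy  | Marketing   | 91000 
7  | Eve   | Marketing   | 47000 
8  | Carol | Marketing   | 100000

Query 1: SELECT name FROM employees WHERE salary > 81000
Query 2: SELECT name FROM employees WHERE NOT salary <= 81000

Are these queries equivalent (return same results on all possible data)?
Yes, equivalent

Both queries return: [('Carol',), ('Frank',), ('Grace',), ('Judy',)]

Reason: Both filter salary > 81000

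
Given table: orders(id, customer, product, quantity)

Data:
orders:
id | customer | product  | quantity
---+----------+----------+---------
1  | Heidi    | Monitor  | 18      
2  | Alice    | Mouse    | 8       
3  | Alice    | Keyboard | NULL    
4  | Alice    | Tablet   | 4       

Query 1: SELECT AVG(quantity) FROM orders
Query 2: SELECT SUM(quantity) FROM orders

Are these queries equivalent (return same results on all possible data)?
No, not equivalent

Query 1 returns: [(10.0,)]
Query 2 returns: [(30,)]

Reason: AVG vs SUM give different aggregate values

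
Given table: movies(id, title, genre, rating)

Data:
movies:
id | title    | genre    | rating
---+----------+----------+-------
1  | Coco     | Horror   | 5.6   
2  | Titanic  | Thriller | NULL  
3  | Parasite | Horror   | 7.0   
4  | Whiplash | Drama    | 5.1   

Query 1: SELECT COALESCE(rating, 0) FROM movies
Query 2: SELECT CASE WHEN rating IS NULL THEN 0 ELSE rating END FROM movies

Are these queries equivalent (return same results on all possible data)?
Yes, equivalent

Both queries return: [(0,), (5.1,), (5.6,), (7.0,)]

Reason: COALESCE vs CASE for NULL handling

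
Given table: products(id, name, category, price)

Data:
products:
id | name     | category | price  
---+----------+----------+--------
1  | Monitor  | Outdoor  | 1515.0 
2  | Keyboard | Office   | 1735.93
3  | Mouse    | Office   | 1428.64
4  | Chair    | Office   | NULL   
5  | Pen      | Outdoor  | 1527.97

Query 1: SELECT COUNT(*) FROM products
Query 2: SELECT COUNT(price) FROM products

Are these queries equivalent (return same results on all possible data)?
No, not equivalent

Query 1 returns: [(5,)]
Query 2 returns: [(4,)]

Reason: COUNT(*) includes NULLs, COUNT(column) excludes them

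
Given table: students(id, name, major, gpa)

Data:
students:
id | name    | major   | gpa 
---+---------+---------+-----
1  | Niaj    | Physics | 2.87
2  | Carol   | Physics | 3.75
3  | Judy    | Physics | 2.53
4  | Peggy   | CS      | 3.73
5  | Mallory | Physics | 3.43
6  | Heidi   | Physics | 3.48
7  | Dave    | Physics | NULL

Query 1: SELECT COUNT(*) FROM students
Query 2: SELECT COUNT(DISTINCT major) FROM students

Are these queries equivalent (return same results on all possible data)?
No, not equivalent

Query 1 returns: [(7,)]
Query 2 returns: [(2,)]

Reason: COUNT(*) counts rows, COUNT(DISTINCT major) counts unique majors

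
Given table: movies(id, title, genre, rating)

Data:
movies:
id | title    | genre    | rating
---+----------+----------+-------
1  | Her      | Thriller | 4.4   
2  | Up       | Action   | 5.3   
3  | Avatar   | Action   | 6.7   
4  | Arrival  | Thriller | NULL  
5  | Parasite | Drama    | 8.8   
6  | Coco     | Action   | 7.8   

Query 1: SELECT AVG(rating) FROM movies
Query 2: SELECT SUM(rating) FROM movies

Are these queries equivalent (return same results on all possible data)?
No, not equivalent

Query 1 returns: [(6.6,)]
Query 2 returns: [(33.0,)]

Reason: AVG vs SUM give different aggregate values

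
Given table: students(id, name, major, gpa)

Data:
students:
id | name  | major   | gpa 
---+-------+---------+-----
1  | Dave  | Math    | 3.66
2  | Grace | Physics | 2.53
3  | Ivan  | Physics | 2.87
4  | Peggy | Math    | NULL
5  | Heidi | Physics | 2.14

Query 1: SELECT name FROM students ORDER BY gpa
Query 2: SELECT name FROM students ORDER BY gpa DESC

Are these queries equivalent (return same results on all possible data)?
No, not equivalent

Query 1 returns: [('Peggy',), ('Heidi',), ('Grace',), ('Ivan',), ('Dave',)]
Query 2 returns: [('Dave',), ('Ivan',), ('Grace',), ('Heidi',), ('Peggy',)]

Reason: ASC vs DESC gives opposite ordering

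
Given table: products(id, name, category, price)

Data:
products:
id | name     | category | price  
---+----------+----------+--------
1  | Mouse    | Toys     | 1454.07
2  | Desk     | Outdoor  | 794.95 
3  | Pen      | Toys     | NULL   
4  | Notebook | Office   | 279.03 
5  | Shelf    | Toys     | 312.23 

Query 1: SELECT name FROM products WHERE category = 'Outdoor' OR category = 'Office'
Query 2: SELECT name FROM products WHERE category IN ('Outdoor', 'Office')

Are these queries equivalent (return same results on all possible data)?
Yes, equivalent

Both queries return: [('Desk',), ('Notebook',)]

Reason: OR vs IN are equivalent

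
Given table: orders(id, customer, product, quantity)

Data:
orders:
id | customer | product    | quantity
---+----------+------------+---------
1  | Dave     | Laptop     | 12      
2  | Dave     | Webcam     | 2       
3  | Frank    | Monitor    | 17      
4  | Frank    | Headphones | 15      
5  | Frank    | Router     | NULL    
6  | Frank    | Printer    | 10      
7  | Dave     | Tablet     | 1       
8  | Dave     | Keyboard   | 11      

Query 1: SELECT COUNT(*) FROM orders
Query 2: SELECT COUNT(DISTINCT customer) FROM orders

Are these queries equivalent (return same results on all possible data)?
No, not equivalent

Query 1 returns: [(8,)]
Query 2 returns: [(2,)]

Reason: COUNT(*) counts rows, COUNT(DISTINCT customer) counts unique customers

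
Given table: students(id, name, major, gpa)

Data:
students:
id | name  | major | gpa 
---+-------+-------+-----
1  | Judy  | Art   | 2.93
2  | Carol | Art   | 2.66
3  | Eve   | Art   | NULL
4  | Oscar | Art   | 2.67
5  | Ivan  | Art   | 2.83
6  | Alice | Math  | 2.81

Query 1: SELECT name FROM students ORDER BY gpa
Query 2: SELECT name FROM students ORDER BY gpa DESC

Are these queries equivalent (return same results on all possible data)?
No, not equivalent

Query 1 returns: [('Eve',), ('Carol',), ('Oscar',), ('Alice',), ('Ivan',), ('Judy',)]
Query 2 returns: [('Judy',), ('Ivan',), ('Alice',), ('Oscar',), ('Carol',), ('Eve',)]

Reason: ASC vs DESC gives opposite ordering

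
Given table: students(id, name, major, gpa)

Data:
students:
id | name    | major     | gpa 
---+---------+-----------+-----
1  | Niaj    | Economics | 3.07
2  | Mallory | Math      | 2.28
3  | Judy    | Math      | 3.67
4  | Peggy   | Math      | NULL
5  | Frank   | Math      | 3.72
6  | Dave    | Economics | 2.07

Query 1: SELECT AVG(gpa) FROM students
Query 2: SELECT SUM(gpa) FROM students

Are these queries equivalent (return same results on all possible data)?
No, not equivalent

Query 1 returns: [(2.9619999999999997,)]
Query 2 returns: [(14.809999999999999,)]

Reason: AVG vs SUM give different aggregate values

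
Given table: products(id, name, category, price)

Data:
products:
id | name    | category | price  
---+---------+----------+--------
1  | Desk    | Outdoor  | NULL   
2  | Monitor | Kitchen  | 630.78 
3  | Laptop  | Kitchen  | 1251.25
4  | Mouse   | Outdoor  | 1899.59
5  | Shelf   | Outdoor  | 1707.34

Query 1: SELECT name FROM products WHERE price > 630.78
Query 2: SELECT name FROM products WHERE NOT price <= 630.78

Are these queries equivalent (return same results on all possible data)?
Yes, equivalent

Both queries return: [('Laptop',), ('Mouse',), ('Shelf',)]

Reason: Both filter price > 630.78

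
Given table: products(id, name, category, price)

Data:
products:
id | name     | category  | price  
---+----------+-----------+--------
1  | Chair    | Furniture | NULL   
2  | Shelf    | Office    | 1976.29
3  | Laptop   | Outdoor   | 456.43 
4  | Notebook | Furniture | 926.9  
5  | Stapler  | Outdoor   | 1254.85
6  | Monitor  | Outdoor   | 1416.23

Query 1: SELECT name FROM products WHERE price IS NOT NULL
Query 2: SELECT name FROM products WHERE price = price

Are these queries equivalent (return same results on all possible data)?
Yes, equivalent

Both queries return: [('Laptop',), ('Monitor',), ('Notebook',), ('Shelf',), ('Stapler',)]

Reason: IS NOT NULL vs self-equality (both exclude NULLs)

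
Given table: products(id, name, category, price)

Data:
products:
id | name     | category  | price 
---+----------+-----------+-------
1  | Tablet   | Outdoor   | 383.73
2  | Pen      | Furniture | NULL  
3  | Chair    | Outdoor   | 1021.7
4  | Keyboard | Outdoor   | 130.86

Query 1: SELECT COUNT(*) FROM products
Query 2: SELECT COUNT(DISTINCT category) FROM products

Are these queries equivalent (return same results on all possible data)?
No, not equivalent

Query 1 returns: [(4,)]
Query 2 returns: [(2,)]

Reason: COUNT(*) counts rows, COUNT(DISTINCT category) counts unique categorys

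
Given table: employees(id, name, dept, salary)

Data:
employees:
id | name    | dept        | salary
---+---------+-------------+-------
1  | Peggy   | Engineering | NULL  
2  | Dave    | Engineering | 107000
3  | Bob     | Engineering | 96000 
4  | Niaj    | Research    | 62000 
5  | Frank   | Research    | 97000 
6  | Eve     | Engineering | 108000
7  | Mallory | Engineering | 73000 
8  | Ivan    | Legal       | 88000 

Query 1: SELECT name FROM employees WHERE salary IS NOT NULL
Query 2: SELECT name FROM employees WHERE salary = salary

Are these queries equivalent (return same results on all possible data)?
Yes, equivalent

Both queries return: [('Bob',), ('Dave',), ('Eve',), ('Frank',), ('Ivan',), ('Mallory',), ('Niaj',)]

Reason: IS NOT NULL vs self-equality (both exclude NULLs)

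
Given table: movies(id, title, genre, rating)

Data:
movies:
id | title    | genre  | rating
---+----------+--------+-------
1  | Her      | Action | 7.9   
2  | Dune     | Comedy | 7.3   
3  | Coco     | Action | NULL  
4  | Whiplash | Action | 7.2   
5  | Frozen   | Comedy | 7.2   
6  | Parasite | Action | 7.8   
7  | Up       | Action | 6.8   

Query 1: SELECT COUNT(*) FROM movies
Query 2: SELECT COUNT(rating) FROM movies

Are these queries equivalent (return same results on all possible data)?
No, not equivalent

Query 1 returns: [(7,)]
Query 2 returns: [(6,)]

Reason: COUNT(*) includes NULLs, COUNT(column) excludes them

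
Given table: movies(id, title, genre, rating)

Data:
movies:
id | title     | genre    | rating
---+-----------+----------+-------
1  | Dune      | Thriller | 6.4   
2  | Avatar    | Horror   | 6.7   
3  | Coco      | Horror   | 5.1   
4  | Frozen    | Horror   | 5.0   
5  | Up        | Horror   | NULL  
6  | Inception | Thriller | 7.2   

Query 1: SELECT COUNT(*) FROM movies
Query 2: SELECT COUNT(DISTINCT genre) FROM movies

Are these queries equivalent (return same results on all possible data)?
No, not equivalent

Query 1 returns: [(6,)]
Query 2 returns: [(2,)]

Reason: COUNT(*) counts rows, COUNT(DISTINCT genre) counts unique genres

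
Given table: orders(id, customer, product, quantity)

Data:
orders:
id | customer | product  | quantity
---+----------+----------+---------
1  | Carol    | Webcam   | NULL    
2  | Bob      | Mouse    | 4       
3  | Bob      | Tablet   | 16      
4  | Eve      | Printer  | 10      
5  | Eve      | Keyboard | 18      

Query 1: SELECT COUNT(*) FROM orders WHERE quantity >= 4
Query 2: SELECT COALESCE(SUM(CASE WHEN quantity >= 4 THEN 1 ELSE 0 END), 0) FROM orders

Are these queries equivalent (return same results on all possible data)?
Yes, equivalent

Both queries return: [(4,)]

Reason: COUNT with WHERE vs conditional SUM (COALESCE handles empty-table NULL)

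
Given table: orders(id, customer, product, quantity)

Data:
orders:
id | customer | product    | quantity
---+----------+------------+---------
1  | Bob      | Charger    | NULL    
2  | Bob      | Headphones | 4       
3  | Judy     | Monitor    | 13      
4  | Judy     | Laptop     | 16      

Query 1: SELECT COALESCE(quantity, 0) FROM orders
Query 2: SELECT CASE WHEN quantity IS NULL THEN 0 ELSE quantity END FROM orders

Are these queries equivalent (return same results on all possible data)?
Yes, equivalent

Both queries return: [(0,), (4,), (13,), (16,)]

Reason: COALESCE vs CASE for NULL handling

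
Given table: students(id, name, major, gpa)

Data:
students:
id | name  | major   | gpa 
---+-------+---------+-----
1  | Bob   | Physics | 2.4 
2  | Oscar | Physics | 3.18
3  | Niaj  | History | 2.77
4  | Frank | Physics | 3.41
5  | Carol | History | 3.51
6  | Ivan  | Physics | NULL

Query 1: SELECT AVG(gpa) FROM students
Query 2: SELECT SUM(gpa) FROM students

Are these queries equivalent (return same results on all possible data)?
No, not equivalent

Query 1 returns: [(3.054,)]
Query 2 returns: [(15.27,)]

Reason: AVG vs SUM give different aggregate values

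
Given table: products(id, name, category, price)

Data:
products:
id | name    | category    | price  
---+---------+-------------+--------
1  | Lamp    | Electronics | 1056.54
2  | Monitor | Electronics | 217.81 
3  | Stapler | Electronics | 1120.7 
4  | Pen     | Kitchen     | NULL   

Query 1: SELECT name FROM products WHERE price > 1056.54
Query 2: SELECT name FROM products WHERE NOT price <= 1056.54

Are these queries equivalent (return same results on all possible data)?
Yes, equivalent

Both queries return: [('Stapler',)]

Reason: Both filter price > 1056.54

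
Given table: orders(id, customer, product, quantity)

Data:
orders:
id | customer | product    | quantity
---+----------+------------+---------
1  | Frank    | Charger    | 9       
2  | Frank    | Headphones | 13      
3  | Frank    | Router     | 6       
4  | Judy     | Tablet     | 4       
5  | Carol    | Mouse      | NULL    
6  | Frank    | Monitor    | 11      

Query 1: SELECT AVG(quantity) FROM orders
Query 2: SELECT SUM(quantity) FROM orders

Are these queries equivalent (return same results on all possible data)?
No, not equivalent

Query 1 returns: [(8.6,)]
Query 2 returns: [(43,)]

Reason: AVG vs SUM give different aggregate values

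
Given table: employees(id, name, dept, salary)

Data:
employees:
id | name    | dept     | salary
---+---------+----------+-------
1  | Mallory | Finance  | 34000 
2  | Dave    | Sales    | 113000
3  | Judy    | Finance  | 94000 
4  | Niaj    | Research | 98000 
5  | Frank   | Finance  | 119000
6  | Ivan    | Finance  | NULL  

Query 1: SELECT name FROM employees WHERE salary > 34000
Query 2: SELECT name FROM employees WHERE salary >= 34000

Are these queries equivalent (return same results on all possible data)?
No, not equivalent

Query 1 returns: [('Dave',), ('Judy',), ('Niaj',), ('Frank',)]
Query 2 returns: [('Mallory',), ('Dave',), ('Judy',), ('Niaj',), ('Frank',)]

Reason: > vs >= gives different results when salary = 34000 exists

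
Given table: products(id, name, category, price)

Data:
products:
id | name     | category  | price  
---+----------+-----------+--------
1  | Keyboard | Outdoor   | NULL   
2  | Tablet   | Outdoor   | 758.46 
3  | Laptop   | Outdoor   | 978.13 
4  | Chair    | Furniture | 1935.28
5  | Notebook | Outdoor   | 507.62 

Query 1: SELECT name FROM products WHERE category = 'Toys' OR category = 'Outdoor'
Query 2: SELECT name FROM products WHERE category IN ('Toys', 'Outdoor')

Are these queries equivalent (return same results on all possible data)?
Yes, equivalent

Both queries return: [('Keyboard',), ('Laptop',), ('Notebook',), ('Tablet',)]

Reason: OR vs IN are equivalent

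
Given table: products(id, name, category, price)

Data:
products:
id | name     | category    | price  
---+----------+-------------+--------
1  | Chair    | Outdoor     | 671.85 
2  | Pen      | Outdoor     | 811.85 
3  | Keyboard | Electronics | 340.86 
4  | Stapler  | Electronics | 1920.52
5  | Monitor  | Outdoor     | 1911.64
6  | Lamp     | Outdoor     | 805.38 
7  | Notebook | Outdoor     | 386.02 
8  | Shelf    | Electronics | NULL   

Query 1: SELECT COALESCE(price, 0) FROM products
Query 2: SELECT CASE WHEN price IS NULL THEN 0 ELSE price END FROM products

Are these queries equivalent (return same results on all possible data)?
Yes, equivalent

Both queries return: [(0,), (340.86,), (386.02,), (671.85,), (805.38,), (811.85,), (1911.64,), (1920.52,)]

Reason: COALESCE vs CASE for NULL handling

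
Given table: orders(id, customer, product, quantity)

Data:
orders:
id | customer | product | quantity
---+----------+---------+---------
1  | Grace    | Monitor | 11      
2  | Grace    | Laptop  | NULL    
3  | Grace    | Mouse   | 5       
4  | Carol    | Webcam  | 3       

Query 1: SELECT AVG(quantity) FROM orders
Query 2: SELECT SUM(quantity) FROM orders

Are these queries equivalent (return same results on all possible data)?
No, not equivalent

Query 1 returns: [(6.333333333333333,)]
Query 2 returns: [(19,)]

Reason: AVG vs SUM give different aggregate values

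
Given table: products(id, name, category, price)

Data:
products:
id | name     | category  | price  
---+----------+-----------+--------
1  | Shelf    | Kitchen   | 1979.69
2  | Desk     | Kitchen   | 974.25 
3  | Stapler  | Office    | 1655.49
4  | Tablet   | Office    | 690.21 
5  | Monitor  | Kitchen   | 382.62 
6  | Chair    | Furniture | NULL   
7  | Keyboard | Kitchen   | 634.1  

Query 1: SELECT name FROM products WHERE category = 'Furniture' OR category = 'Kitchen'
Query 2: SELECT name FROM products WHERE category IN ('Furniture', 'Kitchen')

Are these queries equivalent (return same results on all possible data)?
Yes, equivalent

Both queries return: [('Chair',), ('Desk',), ('Keyboard',), ('Monitor',), ('Shelf',)]

Reason: OR vs IN are equivalent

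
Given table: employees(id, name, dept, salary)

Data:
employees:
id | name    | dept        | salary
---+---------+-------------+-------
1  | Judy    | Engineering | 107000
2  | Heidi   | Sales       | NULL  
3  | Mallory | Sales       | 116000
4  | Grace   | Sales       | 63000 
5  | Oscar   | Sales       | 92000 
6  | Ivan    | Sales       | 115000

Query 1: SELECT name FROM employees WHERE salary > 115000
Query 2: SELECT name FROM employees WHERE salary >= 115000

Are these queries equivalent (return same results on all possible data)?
No, not equivalent

Query 1 returns: [('Mallory',)]
Query 2 returns: [('Mallory',), ('Ivan',)]

Reason: > vs >= gives different results when salary = 115000 exists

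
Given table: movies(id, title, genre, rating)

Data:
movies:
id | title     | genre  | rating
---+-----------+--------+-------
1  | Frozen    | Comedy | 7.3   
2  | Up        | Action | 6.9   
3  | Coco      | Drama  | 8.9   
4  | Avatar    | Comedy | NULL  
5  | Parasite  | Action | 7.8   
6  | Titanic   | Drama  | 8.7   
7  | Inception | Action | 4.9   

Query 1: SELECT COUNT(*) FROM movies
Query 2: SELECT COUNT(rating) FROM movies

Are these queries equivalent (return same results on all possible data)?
No, not equivalent

Query 1 returns: [(7,)]
Query 2 returns: [(6,)]

Reason: COUNT(*) includes NULLs, COUNT(column) excludes them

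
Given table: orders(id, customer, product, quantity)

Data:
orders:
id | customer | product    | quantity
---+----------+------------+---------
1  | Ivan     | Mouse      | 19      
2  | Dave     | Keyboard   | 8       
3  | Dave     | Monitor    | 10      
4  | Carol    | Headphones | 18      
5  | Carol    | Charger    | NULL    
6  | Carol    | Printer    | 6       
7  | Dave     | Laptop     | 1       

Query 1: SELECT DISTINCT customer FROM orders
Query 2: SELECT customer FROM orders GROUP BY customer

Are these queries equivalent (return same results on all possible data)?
Yes, equivalent

Both queries return: [('Carol',), ('Dave',), ('Ivan',)]

Reason: Both get unique customers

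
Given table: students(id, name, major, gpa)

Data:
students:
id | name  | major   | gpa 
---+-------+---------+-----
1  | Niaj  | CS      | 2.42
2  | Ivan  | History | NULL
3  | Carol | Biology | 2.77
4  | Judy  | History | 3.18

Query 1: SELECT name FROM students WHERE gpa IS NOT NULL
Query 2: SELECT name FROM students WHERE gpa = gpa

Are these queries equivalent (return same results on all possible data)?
Yes, equivalent

Both queries return: [('Carol',), ('Judy',), ('Niaj',)]

Reason: IS NOT NULL vs self-equality (both exclude NULLs)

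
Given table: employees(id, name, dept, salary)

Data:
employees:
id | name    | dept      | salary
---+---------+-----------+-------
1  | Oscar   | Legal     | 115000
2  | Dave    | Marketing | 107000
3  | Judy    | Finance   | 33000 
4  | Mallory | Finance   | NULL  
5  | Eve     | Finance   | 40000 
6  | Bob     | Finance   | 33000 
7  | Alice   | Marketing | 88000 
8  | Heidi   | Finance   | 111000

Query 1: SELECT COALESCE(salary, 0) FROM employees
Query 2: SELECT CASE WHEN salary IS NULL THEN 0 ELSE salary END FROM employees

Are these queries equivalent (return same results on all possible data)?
Yes, equivalent

Both queries return: [(0,), (33000,), (33000,), (40000,), (88000,), (107000,), (111000,), (115000,)]

Reason: COALESCE vs CASE for NULL handling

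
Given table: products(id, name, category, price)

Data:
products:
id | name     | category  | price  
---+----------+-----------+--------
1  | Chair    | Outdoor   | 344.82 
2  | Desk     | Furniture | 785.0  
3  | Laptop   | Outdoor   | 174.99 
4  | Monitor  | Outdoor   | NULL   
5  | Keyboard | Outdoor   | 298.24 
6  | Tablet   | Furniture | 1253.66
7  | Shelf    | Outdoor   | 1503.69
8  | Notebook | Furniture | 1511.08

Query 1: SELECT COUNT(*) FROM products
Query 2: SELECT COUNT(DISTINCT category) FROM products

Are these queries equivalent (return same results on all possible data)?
No, not equivalent

Query 1 returns: [(8,)]
Query 2 returns: [(2,)]

Reason: COUNT(*) counts rows, COUNT(DISTINCT category) counts unique categorys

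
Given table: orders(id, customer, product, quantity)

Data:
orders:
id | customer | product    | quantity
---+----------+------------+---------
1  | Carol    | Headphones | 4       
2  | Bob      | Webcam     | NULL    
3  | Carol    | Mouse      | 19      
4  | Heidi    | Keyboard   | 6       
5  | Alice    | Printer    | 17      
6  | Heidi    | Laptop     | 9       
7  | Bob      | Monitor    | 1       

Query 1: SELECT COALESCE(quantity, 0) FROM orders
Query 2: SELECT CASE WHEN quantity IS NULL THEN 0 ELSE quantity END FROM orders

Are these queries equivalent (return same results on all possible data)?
Yes, equivalent

Both queries return: [(0,), (1,), (4,), (6,), (9,), (17,), (19,)]

Reason: COALESCE vs CASE for NULL handling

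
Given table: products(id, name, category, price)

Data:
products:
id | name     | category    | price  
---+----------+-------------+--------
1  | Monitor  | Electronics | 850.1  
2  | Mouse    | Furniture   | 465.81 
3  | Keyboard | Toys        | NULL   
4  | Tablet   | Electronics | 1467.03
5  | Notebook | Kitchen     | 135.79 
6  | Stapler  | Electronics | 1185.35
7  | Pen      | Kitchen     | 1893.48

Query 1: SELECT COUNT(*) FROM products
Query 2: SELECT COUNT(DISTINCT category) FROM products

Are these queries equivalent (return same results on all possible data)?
No, not equivalent

Query 1 returns: [(7,)]
Query 2 returns: [(4,)]

Reason: COUNT(*) counts rows, COUNT(DISTINCT category) counts unique categorys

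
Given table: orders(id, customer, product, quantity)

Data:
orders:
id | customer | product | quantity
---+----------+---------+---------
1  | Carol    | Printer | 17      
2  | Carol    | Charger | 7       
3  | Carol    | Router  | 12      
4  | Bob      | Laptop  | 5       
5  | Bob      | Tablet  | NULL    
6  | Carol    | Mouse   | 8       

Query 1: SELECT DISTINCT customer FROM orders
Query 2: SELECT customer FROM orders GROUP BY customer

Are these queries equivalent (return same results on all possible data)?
Yes, equivalent

Both queries return: [('Bob',), ('Carol',)]

Reason: Both get unique customers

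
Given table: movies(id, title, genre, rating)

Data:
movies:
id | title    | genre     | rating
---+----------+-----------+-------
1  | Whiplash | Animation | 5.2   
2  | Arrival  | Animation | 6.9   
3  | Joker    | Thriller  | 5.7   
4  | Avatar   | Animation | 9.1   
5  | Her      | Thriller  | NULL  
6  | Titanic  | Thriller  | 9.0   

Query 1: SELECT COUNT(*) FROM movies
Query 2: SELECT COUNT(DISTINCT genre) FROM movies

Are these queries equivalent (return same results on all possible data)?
No, not equivalent

Query 1 returns: [(6,)]
Query 2 returns: [(2,)]

Reason: COUNT(*) counts rows, COUNT(DISTINCT genre) counts unique genres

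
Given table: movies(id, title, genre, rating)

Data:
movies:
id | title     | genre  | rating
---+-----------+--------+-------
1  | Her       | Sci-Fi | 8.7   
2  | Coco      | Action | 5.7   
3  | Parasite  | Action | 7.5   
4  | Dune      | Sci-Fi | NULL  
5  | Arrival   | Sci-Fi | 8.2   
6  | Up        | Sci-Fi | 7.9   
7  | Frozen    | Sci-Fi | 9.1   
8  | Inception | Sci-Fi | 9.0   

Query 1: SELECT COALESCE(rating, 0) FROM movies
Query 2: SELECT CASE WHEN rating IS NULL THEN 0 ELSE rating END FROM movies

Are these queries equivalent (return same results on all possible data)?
Yes, equivalent

Both queries return: [(0,), (5.7,), (7.5,), (7.9,), (8.2,), (8.7,), (9.0,), (9.1,)]

Reason: COALESCE vs CASE for NULL handling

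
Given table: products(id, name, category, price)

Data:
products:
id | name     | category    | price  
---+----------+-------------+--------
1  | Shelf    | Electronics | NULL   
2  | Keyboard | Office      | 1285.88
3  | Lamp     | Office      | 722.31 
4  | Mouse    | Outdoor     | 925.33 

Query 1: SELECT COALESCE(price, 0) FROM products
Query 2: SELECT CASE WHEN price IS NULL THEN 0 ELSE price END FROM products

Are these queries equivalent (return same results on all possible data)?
Yes, equivalent

Both queries return: [(0,), (722.31,), (925.33,), (1285.88,)]

Reason: COALESCE vs CASE for NULL handling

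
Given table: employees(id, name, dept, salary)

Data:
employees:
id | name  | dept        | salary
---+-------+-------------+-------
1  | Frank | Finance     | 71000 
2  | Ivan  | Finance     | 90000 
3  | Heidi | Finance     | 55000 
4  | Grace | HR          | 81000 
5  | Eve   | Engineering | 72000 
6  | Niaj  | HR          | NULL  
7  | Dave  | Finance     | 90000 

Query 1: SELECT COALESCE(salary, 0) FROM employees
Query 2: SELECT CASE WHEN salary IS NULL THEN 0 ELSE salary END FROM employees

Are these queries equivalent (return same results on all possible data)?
Yes, equivalent

Both queries return: [(0,), (55000,), (71000,), (72000,), (81000,), (90000,), (90000,)]

Reason: COALESCE vs CASE for NULL handling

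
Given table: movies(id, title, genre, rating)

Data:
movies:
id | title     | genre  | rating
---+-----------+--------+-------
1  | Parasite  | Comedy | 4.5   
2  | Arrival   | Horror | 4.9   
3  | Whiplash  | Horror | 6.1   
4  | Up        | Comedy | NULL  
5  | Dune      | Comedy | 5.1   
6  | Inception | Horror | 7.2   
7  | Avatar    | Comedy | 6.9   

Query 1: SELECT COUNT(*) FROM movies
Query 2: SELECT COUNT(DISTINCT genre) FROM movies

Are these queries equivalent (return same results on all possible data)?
No, not equivalent

Query 1 returns: [(7,)]
Query 2 returns: [(2,)]

Reason: COUNT(*) counts rows, COUNT(DISTINCT genre) counts unique genres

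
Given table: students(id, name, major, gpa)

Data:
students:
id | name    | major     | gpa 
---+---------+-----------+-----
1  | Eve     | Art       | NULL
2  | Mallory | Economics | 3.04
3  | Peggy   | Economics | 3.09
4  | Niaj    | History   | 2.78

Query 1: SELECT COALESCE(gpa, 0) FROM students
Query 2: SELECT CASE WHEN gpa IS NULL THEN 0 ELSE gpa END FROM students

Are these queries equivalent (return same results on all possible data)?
Yes, equivalent

Both queries return: [(0,), (2.78,), (3.04,), (3.09,)]

Reason: COALESCE vs CASE for NULL handling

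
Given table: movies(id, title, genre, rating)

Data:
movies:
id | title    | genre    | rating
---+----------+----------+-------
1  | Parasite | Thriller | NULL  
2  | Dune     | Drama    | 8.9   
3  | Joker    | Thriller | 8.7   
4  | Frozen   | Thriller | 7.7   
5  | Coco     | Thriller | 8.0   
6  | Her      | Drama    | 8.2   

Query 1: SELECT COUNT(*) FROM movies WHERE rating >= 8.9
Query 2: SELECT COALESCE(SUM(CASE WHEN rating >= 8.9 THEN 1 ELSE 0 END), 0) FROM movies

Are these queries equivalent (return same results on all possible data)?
Yes, equivalent

Both queries return: [(1,)]

Reason: COUNT with WHERE vs conditional SUM (COALESCE handles empty-table NULL)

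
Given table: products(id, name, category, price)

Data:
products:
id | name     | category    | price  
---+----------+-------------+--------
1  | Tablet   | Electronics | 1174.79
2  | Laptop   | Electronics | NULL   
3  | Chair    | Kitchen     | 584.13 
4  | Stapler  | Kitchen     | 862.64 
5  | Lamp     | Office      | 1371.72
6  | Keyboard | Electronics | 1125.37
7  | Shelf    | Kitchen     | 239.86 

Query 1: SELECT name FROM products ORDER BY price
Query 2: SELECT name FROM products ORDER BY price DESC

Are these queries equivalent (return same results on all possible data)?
No, not equivalent

Query 1 returns: [('Laptop',), ('Shelf',), ('Chair',), ('Stapler',), ('Keyboard',), ('Tablet',), ('Lamp',)]
Query 2 returns: [('Lamp',), ('Tablet',), ('Keyboard',), ('Stapler',), ('Chair',), ('Shelf',), ('Laptop',)]

Reason: ASC vs DESC gives opposite ordering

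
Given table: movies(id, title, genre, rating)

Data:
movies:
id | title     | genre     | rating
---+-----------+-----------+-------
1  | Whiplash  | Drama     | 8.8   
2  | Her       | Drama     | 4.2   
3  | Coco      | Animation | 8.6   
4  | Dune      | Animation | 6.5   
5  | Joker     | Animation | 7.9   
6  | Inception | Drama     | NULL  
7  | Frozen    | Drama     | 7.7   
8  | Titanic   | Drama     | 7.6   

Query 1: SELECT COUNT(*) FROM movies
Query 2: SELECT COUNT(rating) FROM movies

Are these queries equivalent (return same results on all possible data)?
No, not equivalent

Query 1 returns: [(8,)]
Query 2 returns: [(7,)]

Reason: COUNT(*) includes NULLs, COUNT(column) excludes them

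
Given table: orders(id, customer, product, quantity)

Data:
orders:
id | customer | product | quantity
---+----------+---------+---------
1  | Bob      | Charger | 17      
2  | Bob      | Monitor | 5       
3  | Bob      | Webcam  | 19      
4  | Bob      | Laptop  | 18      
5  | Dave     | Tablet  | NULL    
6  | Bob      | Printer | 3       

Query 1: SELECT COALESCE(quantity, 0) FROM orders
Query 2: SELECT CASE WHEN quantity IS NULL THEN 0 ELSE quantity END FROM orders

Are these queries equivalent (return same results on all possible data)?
Yes, equivalent

Both queries return: [(0,), (3,), (5,), (17,), (18,), (19,)]

Reason: COALESCE vs CASE for NULL handling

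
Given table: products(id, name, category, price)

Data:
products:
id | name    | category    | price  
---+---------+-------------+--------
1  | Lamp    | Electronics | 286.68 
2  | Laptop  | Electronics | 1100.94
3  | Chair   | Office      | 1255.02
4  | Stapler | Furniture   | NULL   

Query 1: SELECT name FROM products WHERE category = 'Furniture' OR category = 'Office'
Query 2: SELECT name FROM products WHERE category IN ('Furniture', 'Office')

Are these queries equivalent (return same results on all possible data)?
Yes, equivalent

Both queries return: [('Chair',), ('Stapler',)]

Reason: OR vs IN are equivalent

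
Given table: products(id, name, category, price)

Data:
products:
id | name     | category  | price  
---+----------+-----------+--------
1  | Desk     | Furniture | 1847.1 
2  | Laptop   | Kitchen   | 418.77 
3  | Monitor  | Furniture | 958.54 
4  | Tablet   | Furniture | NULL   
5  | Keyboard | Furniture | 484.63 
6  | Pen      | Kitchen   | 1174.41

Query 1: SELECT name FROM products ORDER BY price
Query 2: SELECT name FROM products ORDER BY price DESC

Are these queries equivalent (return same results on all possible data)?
No, not equivalent

Query 1 returns: [('Tablet',), ('Laptop',), ('Keyboard',), ('Monitor',), ('Pen',), ('Desk',)]
Query 2 returns: [('Desk',), ('Pen',), ('Monitor',), ('Keyboard',), ('Laptop',), ('Tablet',)]

Reason: ASC vs DESC gives opposite ordering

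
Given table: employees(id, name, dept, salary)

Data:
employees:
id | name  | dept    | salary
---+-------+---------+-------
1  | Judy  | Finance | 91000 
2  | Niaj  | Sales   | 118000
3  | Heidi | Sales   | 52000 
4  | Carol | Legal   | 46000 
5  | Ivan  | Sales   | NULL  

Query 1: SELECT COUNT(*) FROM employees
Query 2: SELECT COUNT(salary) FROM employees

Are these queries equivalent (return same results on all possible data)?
No, not equivalent

Query 1 returns: [(5,)]
Query 2 returns: [(4,)]

Reason: COUNT(*) includes NULLs, COUNT(column) excludes them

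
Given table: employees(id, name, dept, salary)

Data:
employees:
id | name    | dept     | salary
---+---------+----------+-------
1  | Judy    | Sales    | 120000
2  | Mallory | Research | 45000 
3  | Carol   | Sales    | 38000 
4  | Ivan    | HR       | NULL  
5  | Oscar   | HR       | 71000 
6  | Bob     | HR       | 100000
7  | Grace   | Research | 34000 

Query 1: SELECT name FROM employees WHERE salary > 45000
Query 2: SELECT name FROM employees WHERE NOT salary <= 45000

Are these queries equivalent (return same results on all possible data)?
Yes, equivalent

Both queries return: [('Bob',), ('Judy',), ('Oscar',)]

Reason: Both filter salary > 45000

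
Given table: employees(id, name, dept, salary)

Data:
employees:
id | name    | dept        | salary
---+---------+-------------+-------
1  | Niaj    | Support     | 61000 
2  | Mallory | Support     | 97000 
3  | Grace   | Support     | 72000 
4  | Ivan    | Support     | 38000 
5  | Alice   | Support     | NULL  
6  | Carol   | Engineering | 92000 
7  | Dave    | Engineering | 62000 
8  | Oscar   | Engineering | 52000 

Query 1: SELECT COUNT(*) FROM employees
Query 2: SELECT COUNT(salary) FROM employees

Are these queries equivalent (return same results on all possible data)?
No, not equivalent

Query 1 returns: [(8,)]
Query 2 returns: [(7,)]

Reason: COUNT(*) includes NULLs, COUNT(column) excludes them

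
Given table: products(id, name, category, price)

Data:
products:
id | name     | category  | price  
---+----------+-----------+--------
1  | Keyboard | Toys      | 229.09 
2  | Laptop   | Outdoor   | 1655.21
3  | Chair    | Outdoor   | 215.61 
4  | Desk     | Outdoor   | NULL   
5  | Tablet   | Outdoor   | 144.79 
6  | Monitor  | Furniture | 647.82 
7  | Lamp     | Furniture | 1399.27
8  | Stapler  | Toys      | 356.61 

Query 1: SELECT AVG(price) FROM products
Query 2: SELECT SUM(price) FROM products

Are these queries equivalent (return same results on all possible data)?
No, not equivalent

Query 1 returns: [(664.0571428571428,)]
Query 2 returns: [(4648.4,)]

Reason: AVG vs SUM give different aggregate values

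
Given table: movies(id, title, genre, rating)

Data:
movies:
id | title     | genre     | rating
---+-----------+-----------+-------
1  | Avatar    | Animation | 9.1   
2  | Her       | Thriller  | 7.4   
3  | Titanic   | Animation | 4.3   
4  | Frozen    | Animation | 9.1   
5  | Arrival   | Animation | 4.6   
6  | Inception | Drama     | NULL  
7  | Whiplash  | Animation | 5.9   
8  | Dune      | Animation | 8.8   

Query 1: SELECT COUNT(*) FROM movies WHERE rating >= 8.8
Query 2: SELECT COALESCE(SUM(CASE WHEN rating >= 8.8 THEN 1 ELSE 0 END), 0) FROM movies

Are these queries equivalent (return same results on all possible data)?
Yes, equivalent

Both queries return: [(3,)]

Reason: COUNT with WHERE vs conditional SUM (COALESCE handles empty-table NULL)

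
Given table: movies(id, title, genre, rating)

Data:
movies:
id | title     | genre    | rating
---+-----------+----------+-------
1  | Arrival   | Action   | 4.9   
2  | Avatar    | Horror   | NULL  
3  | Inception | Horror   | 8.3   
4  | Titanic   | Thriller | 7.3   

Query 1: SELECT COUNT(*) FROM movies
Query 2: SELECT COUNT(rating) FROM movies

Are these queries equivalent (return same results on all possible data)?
No, not equivalent

Query 1 returns: [(4,)]
Query 2 returns: [(3,)]

Reason: COUNT(*) includes NULLs, COUNT(column) excludes them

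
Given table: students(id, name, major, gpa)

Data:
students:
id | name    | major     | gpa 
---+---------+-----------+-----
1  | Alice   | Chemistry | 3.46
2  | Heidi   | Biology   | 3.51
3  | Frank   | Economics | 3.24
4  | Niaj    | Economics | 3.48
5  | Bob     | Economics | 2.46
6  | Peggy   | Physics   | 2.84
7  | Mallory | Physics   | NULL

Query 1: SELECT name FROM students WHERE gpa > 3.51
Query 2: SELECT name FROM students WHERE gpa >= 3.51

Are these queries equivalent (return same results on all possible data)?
No, not equivalent

Query 1 returns: []
Query 2 returns: [('Heidi',)]

Reason: > vs >= gives different results when gpa = 3.51 exists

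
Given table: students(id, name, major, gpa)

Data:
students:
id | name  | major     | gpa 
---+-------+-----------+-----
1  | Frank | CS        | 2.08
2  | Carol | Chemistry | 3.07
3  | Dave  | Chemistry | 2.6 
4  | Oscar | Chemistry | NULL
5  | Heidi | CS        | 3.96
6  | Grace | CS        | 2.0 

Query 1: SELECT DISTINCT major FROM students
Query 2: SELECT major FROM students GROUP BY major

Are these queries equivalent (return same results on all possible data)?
Yes, equivalent

Both queries return: [('CS',), ('Chemistry',)]

Reason: Both get unique majors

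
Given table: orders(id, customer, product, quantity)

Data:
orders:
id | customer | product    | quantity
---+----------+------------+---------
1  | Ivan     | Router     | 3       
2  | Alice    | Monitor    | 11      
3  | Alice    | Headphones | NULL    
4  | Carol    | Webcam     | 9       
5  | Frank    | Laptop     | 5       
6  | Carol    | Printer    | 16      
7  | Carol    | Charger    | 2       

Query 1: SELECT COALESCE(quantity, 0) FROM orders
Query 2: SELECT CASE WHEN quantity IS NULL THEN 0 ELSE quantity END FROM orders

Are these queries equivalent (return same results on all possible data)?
Yes, equivalent

Both queries return: [(0,), (2,), (3,), (5,), (9,), (11,), (16,)]

Reason: COALESCE vs CASE for NULL handling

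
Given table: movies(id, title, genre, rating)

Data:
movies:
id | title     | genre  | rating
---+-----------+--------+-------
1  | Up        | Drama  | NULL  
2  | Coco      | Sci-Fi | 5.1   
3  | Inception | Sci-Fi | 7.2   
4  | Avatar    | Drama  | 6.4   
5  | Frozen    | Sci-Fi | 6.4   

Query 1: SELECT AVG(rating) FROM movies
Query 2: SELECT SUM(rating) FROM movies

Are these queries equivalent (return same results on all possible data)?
No, not equivalent

Query 1 returns: [(6.275,)]
Query 2 returns: [(25.1,)]

Reason: AVG vs SUM give different aggregate values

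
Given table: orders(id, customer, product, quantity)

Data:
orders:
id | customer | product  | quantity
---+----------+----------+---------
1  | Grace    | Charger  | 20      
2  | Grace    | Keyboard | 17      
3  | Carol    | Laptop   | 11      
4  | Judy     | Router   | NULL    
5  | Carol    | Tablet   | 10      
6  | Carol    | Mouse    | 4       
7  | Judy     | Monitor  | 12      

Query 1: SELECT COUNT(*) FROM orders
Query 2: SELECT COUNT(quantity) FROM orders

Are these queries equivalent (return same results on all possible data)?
No, not equivalent

Query 1 returns: [(7,)]
Query 2 returns: [(6,)]

Reason: COUNT(*) includes NULLs, COUNT(column) excludes them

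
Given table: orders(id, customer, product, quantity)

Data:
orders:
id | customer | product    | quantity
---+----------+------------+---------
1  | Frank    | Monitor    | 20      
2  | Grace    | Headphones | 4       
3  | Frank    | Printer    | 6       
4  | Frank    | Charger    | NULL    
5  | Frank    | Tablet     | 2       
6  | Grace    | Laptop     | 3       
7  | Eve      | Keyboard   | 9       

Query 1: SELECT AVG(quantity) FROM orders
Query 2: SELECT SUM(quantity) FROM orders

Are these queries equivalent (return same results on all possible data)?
No, not equivalent

Query 1 returns: [(7.333333333333333,)]
Query 2 returns: [(44,)]

Reason: AVG vs SUM give different aggregate values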